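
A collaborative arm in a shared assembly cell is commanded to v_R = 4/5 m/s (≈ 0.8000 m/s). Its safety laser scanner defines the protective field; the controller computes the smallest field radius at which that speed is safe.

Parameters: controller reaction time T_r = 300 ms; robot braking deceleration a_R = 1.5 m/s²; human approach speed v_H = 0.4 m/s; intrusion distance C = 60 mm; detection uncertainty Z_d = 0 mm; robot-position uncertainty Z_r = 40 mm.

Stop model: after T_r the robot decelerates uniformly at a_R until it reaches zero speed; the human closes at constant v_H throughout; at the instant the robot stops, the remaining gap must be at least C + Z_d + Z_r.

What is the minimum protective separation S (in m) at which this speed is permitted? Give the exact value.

braking lasts T_s = (4/5)/(3/2) = 0.5333 s
reaction-phase robot travel = 0.8000·0.3000 = 0.2400 m
robot covers 0.8000·0.5333 − ½·1.5000·0.5333² = 0.2133 m while stopping
person approaches 0.4000·(0.3000+0.5333) = 0.3333 m
C+Z_d+Z_r = 0.0600+0.0000+0.0400 = 0.1000 m
S_min ≈ 0.2400+0.2133+0.3333+0.1000  ⇒  S_min = 133/150 m

S_min = 133/150 m = 0.8867 m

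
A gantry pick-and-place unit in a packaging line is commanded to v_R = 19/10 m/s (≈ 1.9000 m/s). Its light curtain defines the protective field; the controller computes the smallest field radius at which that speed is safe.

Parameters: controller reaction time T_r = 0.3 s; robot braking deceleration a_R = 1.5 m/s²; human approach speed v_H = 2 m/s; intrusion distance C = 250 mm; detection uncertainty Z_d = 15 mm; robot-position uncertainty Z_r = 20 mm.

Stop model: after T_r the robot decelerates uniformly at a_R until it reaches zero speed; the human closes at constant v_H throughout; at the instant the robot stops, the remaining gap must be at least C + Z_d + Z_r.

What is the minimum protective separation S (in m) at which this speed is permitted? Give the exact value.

T_s = v_R/a_R = (19/10)/(3/2) = 1.2667 s
robot covers v_R·T_r = 1.9000·0.3000 = 0.5700 m before braking
braking distance = 1.9000²/(2·1.5000) = 1.2033 m
human over T_r+T_s: 2.0000·(0.3000+1.2667) = 3.1333 m
margins: 0.2500+0.0150+0.0200 = 0.2850 m
S_min ≈ 0.5700+1.2033+3.1333+0.2850  ⇒  S_min = 623/120 m

S_min = 623/120 m = 5.1917 m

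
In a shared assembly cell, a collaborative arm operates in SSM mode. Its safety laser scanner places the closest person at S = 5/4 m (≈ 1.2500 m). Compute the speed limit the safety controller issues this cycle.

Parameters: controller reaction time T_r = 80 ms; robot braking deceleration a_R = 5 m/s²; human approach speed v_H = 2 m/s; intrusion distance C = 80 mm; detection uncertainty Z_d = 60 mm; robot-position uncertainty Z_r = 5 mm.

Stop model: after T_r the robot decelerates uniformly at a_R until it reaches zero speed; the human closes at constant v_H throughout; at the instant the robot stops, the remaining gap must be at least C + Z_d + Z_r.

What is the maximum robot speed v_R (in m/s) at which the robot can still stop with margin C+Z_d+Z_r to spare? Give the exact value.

quadratic (1/10)·v² + (12/25)·v + (-189/200) = 0
  disc = (12/25)² − 4·(1/10)·(-189/200) = 1521/2500 ; √disc = 39/50
  v_R = (−(12/25) + 39/50) / (2·(1/10)) = 3/2 m/s
check:
T_s = v_R/a_R = (3/2)/5 = 0.3000 s
robot in T_r: 1.5000·0.0800 = 0.1200 m
robot under decel: 1.5000²/(2·5.0000) = 0.2250 m
human over T_r+T_s: 2.0000·(0.0800+0.3000) = 0.7600 m
residual clearance needed = 0.0800+0.0600+0.0050 = 0.1450 m
sum ≈ 0.1200+0.2250+0.7600+0.1450 ≈ 1.2500 m = S ✓

v_R_max = 3/2 m/s = 1.5000 m/s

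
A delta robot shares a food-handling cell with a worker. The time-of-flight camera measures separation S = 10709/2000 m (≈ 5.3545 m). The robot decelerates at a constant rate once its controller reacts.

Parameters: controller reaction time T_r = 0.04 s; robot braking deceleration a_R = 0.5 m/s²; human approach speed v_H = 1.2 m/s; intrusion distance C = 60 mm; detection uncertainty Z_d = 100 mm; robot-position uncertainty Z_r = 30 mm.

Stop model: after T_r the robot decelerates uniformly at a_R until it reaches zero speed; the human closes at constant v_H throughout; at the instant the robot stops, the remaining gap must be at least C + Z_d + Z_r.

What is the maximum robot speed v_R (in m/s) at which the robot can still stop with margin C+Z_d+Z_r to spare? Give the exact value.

v_R_max = 27/20 m/s = 1.3500 m/s

quadratic (1)·v² + (61/25)·v + (-10233/2000) = 0
  disc = (61/25)² − 4·(1)·(-10233/2000) = 66049/2500 ; √disc = 257/50
  v_R = (−(61/25) + 257/50) / (2·(1)) = 27/20 m/s
check:
braking lasts T_s = (27/20)/(1/2) = 2.7000 s
reaction-phase robot travel = 1.3500·0.0400 = 0.0540 m
robot covers 1.3500·2.7000 − ½·0.5000·2.7000² = 1.8225 m while stopping
human closes 1.2000·2.7400 = 3.2880 m
residual clearance needed = 0.0600+0.1000+0.0300 = 0.1900 m
sum ≈ 0.0540+1.8225+3.2880+0.1900 ≈ 5.3545 m = S ✓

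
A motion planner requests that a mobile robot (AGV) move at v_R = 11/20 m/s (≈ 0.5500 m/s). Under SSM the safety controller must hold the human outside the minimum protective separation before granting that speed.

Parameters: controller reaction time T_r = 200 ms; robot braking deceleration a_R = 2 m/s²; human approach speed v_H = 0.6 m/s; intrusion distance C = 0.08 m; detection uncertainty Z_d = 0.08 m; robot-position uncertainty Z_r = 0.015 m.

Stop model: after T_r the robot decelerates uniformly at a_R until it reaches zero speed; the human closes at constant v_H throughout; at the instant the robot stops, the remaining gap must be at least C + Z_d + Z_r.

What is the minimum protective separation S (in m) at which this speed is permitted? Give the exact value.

S_min = 1033/1600 m = 0.6456 m

T_s = v_R/a_R = (11/20)/2 = 0.2750 s
robot in T_r: 0.5500·0.2000 = 0.1100 m
braking distance = 0.5500²/(2·2.0000) = 0.0756 m
human closes 0.6000·0.4750 = 0.2850 m
margins: 0.0800+0.0800+0.0150 = 0.1750 m
S_min ≈ 0.1100+0.0756+0.2850+0.1750  ⇒  S_min = 1033/1600 m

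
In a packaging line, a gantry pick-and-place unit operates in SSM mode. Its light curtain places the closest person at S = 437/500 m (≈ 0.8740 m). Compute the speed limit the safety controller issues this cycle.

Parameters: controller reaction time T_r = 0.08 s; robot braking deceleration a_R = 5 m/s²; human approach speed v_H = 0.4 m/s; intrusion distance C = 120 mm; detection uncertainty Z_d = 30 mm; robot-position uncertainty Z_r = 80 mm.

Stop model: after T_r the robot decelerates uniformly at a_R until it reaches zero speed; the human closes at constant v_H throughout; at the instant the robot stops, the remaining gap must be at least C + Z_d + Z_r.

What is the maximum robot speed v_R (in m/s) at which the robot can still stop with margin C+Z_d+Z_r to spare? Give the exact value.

at the boundary: (1/10)·v² + (4/25)·v + (-153/250) = 0
  disc = (4/25)² − 4·(1/10)·(-153/250) = 169/625 ; √disc = 13/25
  v_R = (−(4/25) + 13/25) / (2·(1/10)) = 9/5 m/s
check:
braking lasts T_s = (9/5)/5 = 0.3600 s
reaction-phase robot travel = 1.8000·0.0800 = 0.1440 m
robot covers 1.8000·0.3600 − ½·5.0000·0.3600² = 0.3240 m while stopping
person approaches 0.4000·(0.0800+0.3600) = 0.1760 m
residual clearance needed = 0.1200+0.0300+0.0800 = 0.2300 m
sum ≈ 0.1440+0.3240+0.1760+0.2300 ≈ 0.8740 m = S ✓

v_R_max = 9/5 m/s = 1.8000 m/s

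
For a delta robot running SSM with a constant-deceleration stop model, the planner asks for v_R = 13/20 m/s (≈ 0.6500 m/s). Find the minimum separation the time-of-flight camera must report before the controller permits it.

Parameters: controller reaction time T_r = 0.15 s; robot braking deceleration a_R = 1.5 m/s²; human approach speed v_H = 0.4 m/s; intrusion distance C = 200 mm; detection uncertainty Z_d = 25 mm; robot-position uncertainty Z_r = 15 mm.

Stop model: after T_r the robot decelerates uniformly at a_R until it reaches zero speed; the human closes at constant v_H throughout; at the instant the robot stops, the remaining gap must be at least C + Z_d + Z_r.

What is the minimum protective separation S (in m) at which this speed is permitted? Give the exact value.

braking lasts T_s = (13/20)/(3/2) = 0.4333 s
reaction-phase robot travel = 0.6500·0.1500 = 0.0975 m
robot covers 0.6500·0.4333 − ½·1.5000·0.4333² = 0.1408 m while stopping
human closes 0.4000·0.5833 = 0.2333 m
C+Z_d+Z_r = 0.2000+0.0250+0.0150 = 0.2400 m
S_min ≈ 0.0975+0.1408+0.2333+0.2400  ⇒  S_min = 427/600 m

S_min = 427/600 m = 0.7117 m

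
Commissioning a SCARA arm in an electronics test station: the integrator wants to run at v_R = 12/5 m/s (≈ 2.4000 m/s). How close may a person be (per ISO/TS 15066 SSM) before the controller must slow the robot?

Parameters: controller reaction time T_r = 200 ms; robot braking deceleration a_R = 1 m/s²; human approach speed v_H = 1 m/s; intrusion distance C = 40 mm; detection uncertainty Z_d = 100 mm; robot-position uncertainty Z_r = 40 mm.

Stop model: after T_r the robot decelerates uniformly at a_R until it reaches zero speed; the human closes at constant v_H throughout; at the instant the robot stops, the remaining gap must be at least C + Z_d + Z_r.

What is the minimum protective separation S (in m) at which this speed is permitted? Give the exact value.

stop time T_s = (12/5)/1 = 2.4000 s
reaction-phase robot travel = 2.4000·0.2000 = 0.4800 m
robot under decel: 2.4000²/(2·1.0000) = 2.8800 m
human over T_r+T_s: 1.0000·(0.2000+2.4000) = 2.6000 m
margins: 0.0400+0.1000+0.0400 = 0.1800 m
S_min ≈ 0.4800+2.8800+2.6000+0.1800  ⇒  S_min = 307/50 m

S_min = 307/50 m = 6.1400 m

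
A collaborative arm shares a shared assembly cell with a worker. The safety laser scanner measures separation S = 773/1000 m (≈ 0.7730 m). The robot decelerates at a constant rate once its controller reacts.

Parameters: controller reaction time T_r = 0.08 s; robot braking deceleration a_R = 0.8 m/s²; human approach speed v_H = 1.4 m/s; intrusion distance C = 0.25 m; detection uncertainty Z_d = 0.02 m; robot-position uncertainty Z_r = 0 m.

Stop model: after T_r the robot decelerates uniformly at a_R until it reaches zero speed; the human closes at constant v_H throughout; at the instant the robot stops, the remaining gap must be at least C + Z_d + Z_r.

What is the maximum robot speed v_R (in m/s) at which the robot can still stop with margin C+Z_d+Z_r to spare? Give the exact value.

v_R_max = 1/5 m/s = 0.2000 m/s

collect terms ⇒ (5/8)·v_R² + (183/100)·v_R + (-391/1000) = 0
  disc = (183/100)² − 4·(5/8)·(-391/1000) = 2704/625 ; √disc = 52/25
  v_R = (−(183/100) + 52/25) / (2·(5/8)) = 1/5 m/s
check:
T_s = v_R/a_R = (1/5)/(4/5) = 0.2500 s
robot covers v_R·T_r = 0.2000·0.0800 = 0.0160 m before braking
braking distance = 0.2000²/(2·0.8000) = 0.0250 m
human closes 1.4000·0.3300 = 0.4620 m
C+Z_d+Z_r = 0.2500+0.0200+0.0000 = 0.2700 m
sum ≈ 0.0160+0.0250+0.4620+0.2700 ≈ 0.7730 m = S ✓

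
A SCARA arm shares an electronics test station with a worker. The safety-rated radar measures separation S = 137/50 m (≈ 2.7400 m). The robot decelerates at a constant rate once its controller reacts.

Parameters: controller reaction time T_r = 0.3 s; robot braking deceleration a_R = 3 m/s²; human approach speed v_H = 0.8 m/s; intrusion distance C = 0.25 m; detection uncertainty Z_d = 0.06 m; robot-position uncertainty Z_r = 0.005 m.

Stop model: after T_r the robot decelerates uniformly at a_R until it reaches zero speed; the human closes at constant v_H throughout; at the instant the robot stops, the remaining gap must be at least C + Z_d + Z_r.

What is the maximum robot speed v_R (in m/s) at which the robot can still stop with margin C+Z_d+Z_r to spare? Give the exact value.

v_R_max = 23/10 m/s = 2.3000 m/s

quadratic (1/6)·v² + (17/30)·v + (-437/200) = 0
  disc = (17/30)² − 4·(1/6)·(-437/200) = 16/9 ; √disc = 4/3
  v_R = (−(17/30) + 4/3) / (2·(1/6)) = 23/10 m/s
check:
braking lasts T_s = (23/10)/3 = 0.7667 s
robot in T_r: 2.3000·0.3000 = 0.6900 m
robot covers 2.3000·0.7667 − ½·3.0000·0.7667² = 0.8817 m while stopping
person approaches 0.8000·(0.3000+0.7667) = 0.8533 m
residual clearance needed = 0.2500+0.0600+0.0050 = 0.3150 m
sum ≈ 0.6900+0.8817+0.8533+0.3150 ≈ 2.7400 m = S ✓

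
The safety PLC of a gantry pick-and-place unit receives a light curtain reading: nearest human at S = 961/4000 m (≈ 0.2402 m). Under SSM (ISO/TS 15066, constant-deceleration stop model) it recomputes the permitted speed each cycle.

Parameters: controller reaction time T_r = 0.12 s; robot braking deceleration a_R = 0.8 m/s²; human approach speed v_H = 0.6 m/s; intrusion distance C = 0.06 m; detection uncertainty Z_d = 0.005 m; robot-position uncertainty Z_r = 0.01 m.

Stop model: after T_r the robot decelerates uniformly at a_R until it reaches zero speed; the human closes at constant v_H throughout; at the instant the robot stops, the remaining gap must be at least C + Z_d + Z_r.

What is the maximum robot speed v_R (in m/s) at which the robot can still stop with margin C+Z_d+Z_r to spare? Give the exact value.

collect terms ⇒ (5/8)·v_R² + (87/100)·v_R + (-373/4000) = 0
  disc = (87/100)² − 4·(5/8)·(-373/4000) = 39601/40000 ; √disc = 199/200
  v_R = (−(87/100) + 199/200) / (2·(5/8)) = 1/10 m/s
check:
T_s = v_R/a_R = (1/10)/(4/5) = 0.1250 s
reaction-phase robot travel = 0.1000·0.1200 = 0.0120 m
braking distance = 0.1000²/(2·0.8000) = 0.0063 m
human over T_r+T_s: 0.6000·(0.1200+0.1250) = 0.1470 m
C+Z_d+Z_r = 0.0600+0.0050+0.0100 = 0.0750 m
sum ≈ 0.0120+0.0063+0.1470+0.0750 ≈ 0.2402 m = S ✓

v_R_max = 1/10 m/s = 0.1000 m/s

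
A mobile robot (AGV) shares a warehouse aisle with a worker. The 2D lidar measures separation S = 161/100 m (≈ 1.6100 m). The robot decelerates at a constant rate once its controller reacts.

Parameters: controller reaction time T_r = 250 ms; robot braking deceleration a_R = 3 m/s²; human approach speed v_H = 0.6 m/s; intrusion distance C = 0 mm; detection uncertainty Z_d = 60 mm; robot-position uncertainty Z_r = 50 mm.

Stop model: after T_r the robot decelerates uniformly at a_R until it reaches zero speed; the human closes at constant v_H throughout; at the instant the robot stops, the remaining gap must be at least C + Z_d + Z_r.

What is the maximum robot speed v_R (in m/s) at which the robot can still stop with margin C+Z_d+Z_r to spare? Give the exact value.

v_R_max = 9/5 m/s = 1.8000 m/s

collect terms ⇒ (1/6)·v_R² + (9/20)·v_R + (-27/20) = 0
  disc = (9/20)² − 4·(1/6)·(-27/20) = 441/400 ; √disc = 21/20
  v_R = (−(9/20) + 21/20) / (2·(1/6)) = 9/5 m/s
check:
braking lasts T_s = (9/5)/3 = 0.6000 s
reaction-phase robot travel = 1.8000·0.2500 = 0.4500 m
braking distance = 1.8000²/(2·3.0000) = 0.5400 m
person approaches 0.6000·(0.2500+0.6000) = 0.5100 m
residual clearance needed = 0.0000+0.0600+0.0500 = 0.1100 m
sum ≈ 0.4500+0.5400+0.5100+0.1100 ≈ 1.6100 m = S ✓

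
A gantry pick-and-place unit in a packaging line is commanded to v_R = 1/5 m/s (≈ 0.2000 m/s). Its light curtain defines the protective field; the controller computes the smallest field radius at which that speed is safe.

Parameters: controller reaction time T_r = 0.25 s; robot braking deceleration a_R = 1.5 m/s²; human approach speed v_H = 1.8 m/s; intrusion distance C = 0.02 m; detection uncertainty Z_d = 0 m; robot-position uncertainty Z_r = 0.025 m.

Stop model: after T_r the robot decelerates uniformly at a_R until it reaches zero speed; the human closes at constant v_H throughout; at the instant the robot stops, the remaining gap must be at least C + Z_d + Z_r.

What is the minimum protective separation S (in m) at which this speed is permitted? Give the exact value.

T_s = v_R/a_R = (1/5)/(3/2) = 0.1333 s
reaction-phase robot travel = 0.2000·0.2500 = 0.0500 m
robot under decel: 0.2000²/(2·1.5000) = 0.0133 m
human closes 1.8000·0.3833 = 0.6900 m
C+Z_d+Z_r = 0.0200+0.0000+0.0250 = 0.0450 m
S_min ≈ 0.0500+0.0133+0.6900+0.0450  ⇒  S_min = 479/600 m

S_min = 479/600 m = 0.7983 m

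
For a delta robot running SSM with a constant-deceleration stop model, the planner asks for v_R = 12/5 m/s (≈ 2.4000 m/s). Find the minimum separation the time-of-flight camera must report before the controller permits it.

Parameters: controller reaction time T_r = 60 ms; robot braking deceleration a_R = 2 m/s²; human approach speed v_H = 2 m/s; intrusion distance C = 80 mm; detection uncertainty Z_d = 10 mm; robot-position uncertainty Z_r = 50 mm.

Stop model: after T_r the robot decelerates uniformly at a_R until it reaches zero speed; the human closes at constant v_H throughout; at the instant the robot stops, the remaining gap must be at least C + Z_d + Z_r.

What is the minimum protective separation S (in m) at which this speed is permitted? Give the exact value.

S_min = 1061/250 m = 4.2440 m

braking lasts T_s = (12/5)/2 = 1.2000 s
robot in T_r: 2.4000·0.0600 = 0.1440 m
robot covers 2.4000·1.2000 − ½·2.0000·1.2000² = 1.4400 m while stopping
human over T_r+T_s: 2.0000·(0.0600+1.2000) = 2.5200 m
margins: 0.0800+0.0100+0.0500 = 0.1400 m
S_min ≈ 0.1440+1.4400+2.5200+0.1400  ⇒  S_min = 1061/250 m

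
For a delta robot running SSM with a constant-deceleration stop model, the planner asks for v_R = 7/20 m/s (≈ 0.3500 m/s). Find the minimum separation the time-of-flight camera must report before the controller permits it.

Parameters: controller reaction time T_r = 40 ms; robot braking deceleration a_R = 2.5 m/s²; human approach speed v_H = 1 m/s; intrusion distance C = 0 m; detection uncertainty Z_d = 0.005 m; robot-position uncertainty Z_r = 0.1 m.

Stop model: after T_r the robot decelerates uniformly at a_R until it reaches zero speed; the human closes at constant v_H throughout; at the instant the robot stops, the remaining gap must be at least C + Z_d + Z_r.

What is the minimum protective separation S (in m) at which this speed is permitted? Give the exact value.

braking lasts T_s = (7/20)/(5/2) = 0.1400 s
reaction-phase robot travel = 0.3500·0.0400 = 0.0140 m
robot under decel: 0.3500²/(2·2.5000) = 0.0245 m
human over T_r+T_s: 1.0000·(0.0400+0.1400) = 0.1800 m
residual clearance needed = 0.0000+0.0050+0.1000 = 0.1050 m
S_min ≈ 0.0140+0.0245+0.1800+0.1050  ⇒  S_min = 647/2000 m

S_min = 647/2000 m = 0.3235 m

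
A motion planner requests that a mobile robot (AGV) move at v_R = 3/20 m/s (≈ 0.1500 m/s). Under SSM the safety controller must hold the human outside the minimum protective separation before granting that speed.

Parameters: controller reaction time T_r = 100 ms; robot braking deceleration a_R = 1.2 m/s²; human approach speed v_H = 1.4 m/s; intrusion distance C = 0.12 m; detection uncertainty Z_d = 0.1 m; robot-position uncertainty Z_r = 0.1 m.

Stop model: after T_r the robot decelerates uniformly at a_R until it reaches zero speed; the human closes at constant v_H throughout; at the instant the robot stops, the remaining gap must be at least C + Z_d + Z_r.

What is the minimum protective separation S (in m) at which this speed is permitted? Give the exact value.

T_s = v_R/a_R = (3/20)/(6/5) = 0.1250 s
robot in T_r: 0.1500·0.1000 = 0.0150 m
braking distance = 0.1500²/(2·1.2000) = 0.0094 m
human over T_r+T_s: 1.4000·(0.1000+0.1250) = 0.3150 m
C+Z_d+Z_r = 0.1200+0.1000+0.1000 = 0.3200 m
S_min ≈ 0.0150+0.0094+0.3150+0.3200  ⇒  S_min = 211/320 m

S_min = 211/320 m = 0.6594 m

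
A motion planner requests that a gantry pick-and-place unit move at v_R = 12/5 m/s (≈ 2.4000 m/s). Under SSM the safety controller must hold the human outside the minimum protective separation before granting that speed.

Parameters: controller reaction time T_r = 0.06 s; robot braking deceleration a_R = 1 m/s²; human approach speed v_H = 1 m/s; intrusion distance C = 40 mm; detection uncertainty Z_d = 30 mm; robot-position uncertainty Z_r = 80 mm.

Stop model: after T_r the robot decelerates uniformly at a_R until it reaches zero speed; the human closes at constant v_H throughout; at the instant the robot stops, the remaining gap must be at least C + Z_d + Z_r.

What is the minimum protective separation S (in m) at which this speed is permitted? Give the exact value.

T_s = v_R/a_R = (12/5)/1 = 2.4000 s
robot covers v_R·T_r = 2.4000·0.0600 = 0.1440 m before braking
braking distance = 2.4000²/(2·1.0000) = 2.8800 m
human closes 1.0000·2.4600 = 2.4600 m
C+Z_d+Z_r = 0.0400+0.0300+0.0800 = 0.1500 m
S_min ≈ 0.1440+2.8800+2.4600+0.1500  ⇒  S_min = 2817/500 m

S_min = 2817/500 m = 5.6340 m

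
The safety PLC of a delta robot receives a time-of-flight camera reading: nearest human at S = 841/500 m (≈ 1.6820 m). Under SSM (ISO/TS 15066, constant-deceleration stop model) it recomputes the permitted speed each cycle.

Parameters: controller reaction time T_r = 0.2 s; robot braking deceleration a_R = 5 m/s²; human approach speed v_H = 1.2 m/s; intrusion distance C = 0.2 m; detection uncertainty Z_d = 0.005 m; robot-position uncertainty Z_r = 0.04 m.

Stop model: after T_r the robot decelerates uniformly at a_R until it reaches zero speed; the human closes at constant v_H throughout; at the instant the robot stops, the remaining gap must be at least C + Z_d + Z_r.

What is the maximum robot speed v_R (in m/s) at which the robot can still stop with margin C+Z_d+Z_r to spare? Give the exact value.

quadratic (1/10)·v² + (11/25)·v + (-1197/1000) = 0
  disc = (11/25)² − 4·(1/10)·(-1197/1000) = 1681/2500 ; √disc = 41/50
  v_R = (−(11/25) + 41/50) / (2·(1/10)) = 19/10 m/s
check:
T_s = v_R/a_R = (19/10)/5 = 0.3800 s
robot in T_r: 1.9000·0.2000 = 0.3800 m
braking distance = 1.9000²/(2·5.0000) = 0.3610 m
person approaches 1.2000·(0.2000+0.3800) = 0.6960 m
margins: 0.2000+0.0050+0.0400 = 0.2450 m
sum ≈ 0.3800+0.3610+0.6960+0.2450 ≈ 1.6820 m = S ✓

v_R_max = 19/10 m/s = 1.9000 m/s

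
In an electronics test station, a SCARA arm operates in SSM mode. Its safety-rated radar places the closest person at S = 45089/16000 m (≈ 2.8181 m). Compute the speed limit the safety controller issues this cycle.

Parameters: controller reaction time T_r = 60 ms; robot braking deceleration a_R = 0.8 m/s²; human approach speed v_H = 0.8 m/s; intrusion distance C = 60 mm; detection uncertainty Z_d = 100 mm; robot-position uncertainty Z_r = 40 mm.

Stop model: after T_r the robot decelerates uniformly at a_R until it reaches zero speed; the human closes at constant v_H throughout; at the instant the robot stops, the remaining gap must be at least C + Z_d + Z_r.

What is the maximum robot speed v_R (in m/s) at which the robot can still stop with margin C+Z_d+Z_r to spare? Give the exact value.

v_R_max = 27/20 m/s = 1.3500 m/s

collect terms ⇒ (5/8)·v_R² + (53/50)·v_R + (-41121/16000) = 0
  disc = (53/50)² − 4·(5/8)·(-41121/16000) = 1207801/160000 ; √disc = 1099/400
  v_R = (−(53/50) + 1099/400) / (2·(5/8)) = 27/20 m/s
check:
braking lasts T_s = (27/20)/(4/5) = 1.6875 s
reaction-phase robot travel = 1.3500·0.0600 = 0.0810 m
braking distance = 1.3500²/(2·0.8000) = 1.1391 m
person approaches 0.8000·(0.0600+1.6875) = 1.3980 m
margins: 0.0600+0.1000+0.0400 = 0.2000 m
sum ≈ 0.0810+1.1391+1.3980+0.2000 ≈ 2.8181 m = S ✓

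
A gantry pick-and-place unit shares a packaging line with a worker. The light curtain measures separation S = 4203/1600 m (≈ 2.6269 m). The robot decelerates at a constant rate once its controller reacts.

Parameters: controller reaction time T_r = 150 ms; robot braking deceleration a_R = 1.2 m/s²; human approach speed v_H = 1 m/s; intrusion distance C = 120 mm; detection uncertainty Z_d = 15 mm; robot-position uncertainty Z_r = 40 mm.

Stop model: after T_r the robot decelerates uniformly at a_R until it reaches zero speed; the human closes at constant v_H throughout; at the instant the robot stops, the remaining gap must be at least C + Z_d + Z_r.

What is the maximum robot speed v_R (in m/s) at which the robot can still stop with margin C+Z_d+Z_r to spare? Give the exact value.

collect terms ⇒ (5/12)·v_R² + (59/60)·v_R + (-3683/1600) = 0
  disc = (59/60)² − 4·(5/12)·(-3683/1600) = 69169/14400 ; √disc = 263/120
  v_R = (−(59/60) + 263/120) / (2·(5/12)) = 29/20 m/s
check:
T_s = v_R/a_R = (29/20)/(6/5) = 1.2083 s
robot covers v_R·T_r = 1.4500·0.1500 = 0.2175 m before braking
braking distance = 1.4500²/(2·1.2000) = 0.8760 m
person approaches 1.0000·(0.1500+1.2083) = 1.3583 m
C+Z_d+Z_r = 0.1200+0.0150+0.0400 = 0.1750 m
sum ≈ 0.2175+0.8760+1.3583+0.1750 ≈ 2.6269 m = S ✓

v_R_max = 29/20 m/s = 1.4500 m/s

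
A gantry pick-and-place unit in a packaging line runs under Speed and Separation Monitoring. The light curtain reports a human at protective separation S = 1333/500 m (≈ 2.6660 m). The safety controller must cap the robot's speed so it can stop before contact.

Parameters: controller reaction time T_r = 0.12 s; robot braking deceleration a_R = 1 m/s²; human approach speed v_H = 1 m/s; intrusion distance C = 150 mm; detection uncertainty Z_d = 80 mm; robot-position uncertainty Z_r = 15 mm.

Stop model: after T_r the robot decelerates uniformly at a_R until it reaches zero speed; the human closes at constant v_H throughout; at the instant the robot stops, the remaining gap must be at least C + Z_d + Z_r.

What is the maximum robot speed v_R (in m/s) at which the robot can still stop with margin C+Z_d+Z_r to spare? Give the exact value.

collect terms ⇒ (1/2)·v_R² + (28/25)·v_R + (-2301/1000) = 0
  disc = (28/25)² − 4·(1/2)·(-2301/1000) = 14641/2500 ; √disc = 121/50
  v_R = (−(28/25) + 121/50) / (2·(1/2)) = 13/10 m/s
check:
stop time T_s = (13/10)/1 = 1.3000 s
reaction-phase robot travel = 1.3000·0.1200 = 0.1560 m
braking distance = 1.3000²/(2·1.0000) = 0.8450 m
human closes 1.0000·1.4200 = 1.4200 m
residual clearance needed = 0.1500+0.0800+0.0150 = 0.2450 m
sum ≈ 0.1560+0.8450+1.4200+0.2450 ≈ 2.6660 m = S ✓

v_R_max = 13/10 m/s = 1.3000 m/s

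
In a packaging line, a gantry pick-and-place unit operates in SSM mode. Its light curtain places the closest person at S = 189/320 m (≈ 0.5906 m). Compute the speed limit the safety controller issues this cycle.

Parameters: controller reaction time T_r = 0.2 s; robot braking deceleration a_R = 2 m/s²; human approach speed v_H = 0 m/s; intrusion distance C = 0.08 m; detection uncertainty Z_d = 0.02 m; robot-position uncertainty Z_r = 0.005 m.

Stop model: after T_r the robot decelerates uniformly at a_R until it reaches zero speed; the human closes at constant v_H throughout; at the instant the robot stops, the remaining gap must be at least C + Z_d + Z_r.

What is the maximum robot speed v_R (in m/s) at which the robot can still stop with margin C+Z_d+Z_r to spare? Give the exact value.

v_R_max = 21/20 m/s = 1.0500 m/s

quadratic (1/4)·v² + (1/5)·v + (-777/1600) = 0
  disc = (1/5)² − 4·(1/4)·(-777/1600) = 841/1600 ; √disc = 29/40
  v_R = (−(1/5) + 29/40) / (2·(1/4)) = 21/20 m/s
check:
stop time T_s = (21/20)/2 = 0.5250 s
reaction-phase robot travel = 1.0500·0.2000 = 0.2100 m
robot under decel: 1.0500²/(2·2.0000) = 0.2756 m
human closes 0.0000·0.7250 = 0.0000 m
residual clearance needed = 0.0800+0.0200+0.0050 = 0.1050 m
sum ≈ 0.2100+0.2756+0.0000+0.1050 ≈ 0.5906 m = S ✓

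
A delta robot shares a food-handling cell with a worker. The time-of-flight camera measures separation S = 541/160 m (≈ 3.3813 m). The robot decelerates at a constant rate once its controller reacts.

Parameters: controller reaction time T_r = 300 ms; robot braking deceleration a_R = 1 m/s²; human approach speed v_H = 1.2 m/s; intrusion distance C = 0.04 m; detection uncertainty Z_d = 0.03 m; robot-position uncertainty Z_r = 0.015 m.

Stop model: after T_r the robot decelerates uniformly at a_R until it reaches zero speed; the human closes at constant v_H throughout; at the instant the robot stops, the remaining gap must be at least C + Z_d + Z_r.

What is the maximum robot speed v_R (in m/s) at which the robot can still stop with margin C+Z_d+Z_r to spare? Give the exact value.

v_R_max = 27/20 m/s = 1.3500 m/s

quadratic (1/2)·v² + (3/2)·v + (-2349/800) = 0
  disc = (3/2)² − 4·(1/2)·(-2349/800) = 3249/400 ; √disc = 57/20
  v_R = (−(3/2) + 57/20) / (2·(1/2)) = 27/20 m/s
check:
braking lasts T_s = (27/20)/1 = 1.3500 s
robot in T_r: 1.3500·0.3000 = 0.4050 m
robot under decel: 1.3500²/(2·1.0000) = 0.9113 m
human over T_r+T_s: 1.2000·(0.3000+1.3500) = 1.9800 m
residual clearance needed = 0.0400+0.0300+0.0150 = 0.0850 m
sum ≈ 0.4050+0.9113+1.9800+0.0850 ≈ 3.3813 m = S ✓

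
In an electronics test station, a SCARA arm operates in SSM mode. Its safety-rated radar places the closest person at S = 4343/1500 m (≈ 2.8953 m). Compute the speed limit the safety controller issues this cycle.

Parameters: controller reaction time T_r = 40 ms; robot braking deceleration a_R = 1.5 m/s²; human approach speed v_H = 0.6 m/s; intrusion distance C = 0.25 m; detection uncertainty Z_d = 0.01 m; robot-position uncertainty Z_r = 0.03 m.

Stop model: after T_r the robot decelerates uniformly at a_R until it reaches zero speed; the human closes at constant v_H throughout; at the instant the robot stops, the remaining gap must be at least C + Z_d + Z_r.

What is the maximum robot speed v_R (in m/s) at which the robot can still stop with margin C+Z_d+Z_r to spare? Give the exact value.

v_R_max = 11/5 m/s = 2.2000 m/s

quadratic (1/3)·v² + (11/25)·v + (-968/375) = 0
  disc = (11/25)² − 4·(1/3)·(-968/375) = 20449/5625 ; √disc = 143/75
  v_R = (−(11/25) + 143/75) / (2·(1/3)) = 11/5 m/s
check:
braking lasts T_s = (11/5)/(3/2) = 1.4667 s
reaction-phase robot travel = 2.2000·0.0400 = 0.0880 m
robot covers 2.2000·1.4667 − ½·1.5000·1.4667² = 1.6133 m while stopping
human over T_r+T_s: 0.6000·(0.0400+1.4667) = 0.9040 m
margins: 0.2500+0.0100+0.0300 = 0.2900 m
sum ≈ 0.0880+1.6133+0.9040+0.2900 ≈ 2.8953 m = S ✓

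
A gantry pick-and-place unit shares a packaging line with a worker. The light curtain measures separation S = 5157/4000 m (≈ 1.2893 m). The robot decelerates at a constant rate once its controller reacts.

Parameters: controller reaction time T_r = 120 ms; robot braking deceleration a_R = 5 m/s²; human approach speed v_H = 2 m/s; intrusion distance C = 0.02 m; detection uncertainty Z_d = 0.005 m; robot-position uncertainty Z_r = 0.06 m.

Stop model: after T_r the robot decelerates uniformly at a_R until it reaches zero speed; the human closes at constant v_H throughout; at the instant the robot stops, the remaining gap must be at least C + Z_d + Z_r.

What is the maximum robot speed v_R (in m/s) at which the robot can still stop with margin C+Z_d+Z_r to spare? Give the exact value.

v_R_max = 29/20 m/s = 1.4500 m/s

quadratic (1/10)·v² + (13/25)·v + (-3857/4000) = 0
  disc = (13/25)² − 4·(1/10)·(-3857/4000) = 6561/10000 ; √disc = 81/100
  v_R = (−(13/25) + 81/100) / (2·(1/10)) = 29/20 m/s
check:
stop time T_s = (29/20)/5 = 0.2900 s
robot covers v_R·T_r = 1.4500·0.1200 = 0.1740 m before braking
braking distance = 1.4500²/(2·5.0000) = 0.2102 m
person approaches 2.0000·(0.1200+0.2900) = 0.8200 m
C+Z_d+Z_r = 0.0200+0.0050+0.0600 = 0.0850 m
sum ≈ 0.1740+0.2102+0.8200+0.0850 ≈ 1.2893 m = S ✓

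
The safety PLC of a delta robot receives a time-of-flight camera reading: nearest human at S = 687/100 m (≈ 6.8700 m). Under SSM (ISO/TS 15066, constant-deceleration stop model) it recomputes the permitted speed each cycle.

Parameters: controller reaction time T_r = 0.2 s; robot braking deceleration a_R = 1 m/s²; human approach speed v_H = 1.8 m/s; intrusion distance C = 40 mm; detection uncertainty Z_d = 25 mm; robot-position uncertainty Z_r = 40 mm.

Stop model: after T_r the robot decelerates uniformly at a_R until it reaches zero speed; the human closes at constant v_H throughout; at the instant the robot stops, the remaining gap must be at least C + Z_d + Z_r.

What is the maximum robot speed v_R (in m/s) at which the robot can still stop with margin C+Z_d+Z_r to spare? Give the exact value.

v_R_max = 21/10 m/s = 2.1000 m/s

at the boundary: (1/2)·v² + (2)·v + (-1281/200) = 0
  disc = (2)² − 4·(1/2)·(-1281/200) = 1681/100 ; √disc = 41/10
  v_R = (−(2) + 41/10) / (2·(1/2)) = 21/10 m/s
check:
stop time T_s = (21/10)/1 = 2.1000 s
robot in T_r: 2.1000·0.2000 = 0.4200 m
robot covers 2.1000·2.1000 − ½·1.0000·2.1000² = 2.2050 m while stopping
person approaches 1.8000·(0.2000+2.1000) = 4.1400 m
residual clearance needed = 0.0400+0.0250+0.0400 = 0.1050 m
sum ≈ 0.4200+2.2050+4.1400+0.1050 ≈ 6.8700 m = S ✓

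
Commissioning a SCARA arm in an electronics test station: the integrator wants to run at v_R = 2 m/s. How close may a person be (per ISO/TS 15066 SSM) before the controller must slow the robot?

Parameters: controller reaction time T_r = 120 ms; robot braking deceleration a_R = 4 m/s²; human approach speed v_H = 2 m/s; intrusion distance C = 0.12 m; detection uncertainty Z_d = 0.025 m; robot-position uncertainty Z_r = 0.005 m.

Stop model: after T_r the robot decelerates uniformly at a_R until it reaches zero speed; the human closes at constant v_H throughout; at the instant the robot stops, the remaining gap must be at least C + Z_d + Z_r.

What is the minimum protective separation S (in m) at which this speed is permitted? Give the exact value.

S_min = 213/100 m = 2.1300 m

T_s = v_R/a_R = 2/4 = 0.5000 s
robot in T_r: 2.0000·0.1200 = 0.2400 m
robot covers 2.0000·0.5000 − ½·4.0000·0.5000² = 0.5000 m while stopping
human over T_r+T_s: 2.0000·(0.1200+0.5000) = 1.2400 m
C+Z_d+Z_r = 0.1200+0.0250+0.0050 = 0.1500 m
S_min ≈ 0.2400+0.5000+1.2400+0.1500  ⇒  S_min = 213/100 m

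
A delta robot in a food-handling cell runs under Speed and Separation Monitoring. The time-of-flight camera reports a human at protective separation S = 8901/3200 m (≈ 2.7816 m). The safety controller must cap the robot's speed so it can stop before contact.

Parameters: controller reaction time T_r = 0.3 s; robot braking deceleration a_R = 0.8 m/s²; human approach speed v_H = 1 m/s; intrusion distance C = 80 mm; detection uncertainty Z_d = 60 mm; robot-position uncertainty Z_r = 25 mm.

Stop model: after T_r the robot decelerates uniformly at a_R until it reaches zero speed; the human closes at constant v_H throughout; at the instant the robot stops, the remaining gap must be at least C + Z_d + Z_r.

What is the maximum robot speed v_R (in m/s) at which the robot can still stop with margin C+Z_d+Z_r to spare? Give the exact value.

v_R_max = 21/20 m/s = 1.0500 m/s

collect terms ⇒ (5/8)·v_R² + (31/20)·v_R + (-7413/3200) = 0
  disc = (31/20)² − 4·(5/8)·(-7413/3200) = 52441/6400 ; √disc = 229/80
  v_R = (−(31/20) + 229/80) / (2·(5/8)) = 21/20 m/s
check:
braking lasts T_s = (21/20)/(4/5) = 1.3125 s
reaction-phase robot travel = 1.0500·0.3000 = 0.3150 m
braking distance = 1.0500²/(2·0.8000) = 0.6891 m
human closes 1.0000·1.6125 = 1.6125 m
C+Z_d+Z_r = 0.0800+0.0600+0.0250 = 0.1650 m
sum ≈ 0.3150+0.6891+1.6125+0.1650 ≈ 2.7816 m = S ✓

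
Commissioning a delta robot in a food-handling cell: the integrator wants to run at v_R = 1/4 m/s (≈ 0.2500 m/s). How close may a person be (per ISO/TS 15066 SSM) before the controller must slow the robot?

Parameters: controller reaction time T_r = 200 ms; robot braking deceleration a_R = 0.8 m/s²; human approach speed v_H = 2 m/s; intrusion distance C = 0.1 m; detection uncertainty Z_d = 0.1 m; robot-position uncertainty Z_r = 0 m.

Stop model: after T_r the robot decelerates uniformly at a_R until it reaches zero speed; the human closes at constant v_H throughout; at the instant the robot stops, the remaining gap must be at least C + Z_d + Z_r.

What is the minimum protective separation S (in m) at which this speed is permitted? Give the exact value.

braking lasts T_s = (1/4)/(4/5) = 0.3125 s
robot in T_r: 0.2500·0.2000 = 0.0500 m
robot covers 0.2500·0.3125 − ½·0.8000·0.3125² = 0.0391 m while stopping
human closes 2.0000·0.5125 = 1.0250 m
C+Z_d+Z_r = 0.1000+0.1000+0.0000 = 0.2000 m
S_min ≈ 0.0500+0.0391+1.0250+0.2000  ⇒  S_min = 841/640 m

S_min = 841/640 m = 1.3141 m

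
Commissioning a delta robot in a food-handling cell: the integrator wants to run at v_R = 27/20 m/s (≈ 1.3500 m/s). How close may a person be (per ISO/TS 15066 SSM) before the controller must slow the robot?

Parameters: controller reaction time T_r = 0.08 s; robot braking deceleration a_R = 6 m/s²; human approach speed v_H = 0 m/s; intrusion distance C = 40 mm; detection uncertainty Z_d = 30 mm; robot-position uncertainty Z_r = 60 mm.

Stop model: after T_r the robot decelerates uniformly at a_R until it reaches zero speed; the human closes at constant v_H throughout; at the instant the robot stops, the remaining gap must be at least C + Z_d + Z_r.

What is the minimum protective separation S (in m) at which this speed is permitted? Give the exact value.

S_min = 3119/8000 m = 0.3899 m

T_s = v_R/a_R = (27/20)/6 = 0.2250 s
reaction-phase robot travel = 1.3500·0.0800 = 0.1080 m
robot covers 1.3500·0.2250 − ½·6.0000·0.2250² = 0.1519 m while stopping
human closes 0.0000·0.3050 = 0.0000 m
margins: 0.0400+0.0300+0.0600 = 0.1300 m
S_min ≈ 0.1080+0.1519+0.0000+0.1300  ⇒  S_min = 3119/8000 m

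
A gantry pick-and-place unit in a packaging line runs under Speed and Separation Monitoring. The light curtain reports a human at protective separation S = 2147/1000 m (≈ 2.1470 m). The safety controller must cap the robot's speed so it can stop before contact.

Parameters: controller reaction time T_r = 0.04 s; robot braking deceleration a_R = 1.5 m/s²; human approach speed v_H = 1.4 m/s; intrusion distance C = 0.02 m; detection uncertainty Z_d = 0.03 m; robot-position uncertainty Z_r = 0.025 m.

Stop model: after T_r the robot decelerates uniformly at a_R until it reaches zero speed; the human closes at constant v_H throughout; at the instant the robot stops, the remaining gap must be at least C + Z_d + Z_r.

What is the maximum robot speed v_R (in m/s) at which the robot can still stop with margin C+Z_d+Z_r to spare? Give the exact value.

collect terms ⇒ (1/3)·v_R² + (73/75)·v_R + (-252/125) = 0
  disc = (73/75)² − 4·(1/3)·(-252/125) = 20449/5625 ; √disc = 143/75
  v_R = (−(73/75) + 143/75) / (2·(1/3)) = 7/5 m/s
check:
stop time T_s = (7/5)/(3/2) = 0.9333 s
robot in T_r: 1.4000·0.0400 = 0.0560 m
robot covers 1.4000·0.9333 − ½·1.5000·0.9333² = 0.6533 m while stopping
human over T_r+T_s: 1.4000·(0.0400+0.9333) = 1.3627 m
C+Z_d+Z_r = 0.0200+0.0300+0.0250 = 0.0750 m
sum ≈ 0.0560+0.6533+1.3627+0.0750 ≈ 2.1470 m = S ✓

v_R_max = 7/5 m/s = 1.4000 m/s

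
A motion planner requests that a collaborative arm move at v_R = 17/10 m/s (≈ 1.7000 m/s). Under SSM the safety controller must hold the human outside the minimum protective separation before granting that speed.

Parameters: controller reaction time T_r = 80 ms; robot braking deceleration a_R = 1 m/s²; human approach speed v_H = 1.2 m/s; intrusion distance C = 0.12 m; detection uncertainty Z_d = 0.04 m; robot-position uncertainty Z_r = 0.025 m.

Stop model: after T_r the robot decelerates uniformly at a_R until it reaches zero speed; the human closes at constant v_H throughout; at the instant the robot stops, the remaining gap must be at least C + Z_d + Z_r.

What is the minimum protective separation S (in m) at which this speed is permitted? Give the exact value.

S_min = 1951/500 m = 3.9020 m

braking lasts T_s = (17/10)/1 = 1.7000 s
robot covers v_R·T_r = 1.7000·0.0800 = 0.1360 m before braking
robot under decel: 1.7000²/(2·1.0000) = 1.4450 m
person approaches 1.2000·(0.0800+1.7000) = 2.1360 m
C+Z_d+Z_r = 0.1200+0.0400+0.0250 = 0.1850 m
S_min ≈ 0.1360+1.4450+2.1360+0.1850  ⇒  S_min = 1951/500 m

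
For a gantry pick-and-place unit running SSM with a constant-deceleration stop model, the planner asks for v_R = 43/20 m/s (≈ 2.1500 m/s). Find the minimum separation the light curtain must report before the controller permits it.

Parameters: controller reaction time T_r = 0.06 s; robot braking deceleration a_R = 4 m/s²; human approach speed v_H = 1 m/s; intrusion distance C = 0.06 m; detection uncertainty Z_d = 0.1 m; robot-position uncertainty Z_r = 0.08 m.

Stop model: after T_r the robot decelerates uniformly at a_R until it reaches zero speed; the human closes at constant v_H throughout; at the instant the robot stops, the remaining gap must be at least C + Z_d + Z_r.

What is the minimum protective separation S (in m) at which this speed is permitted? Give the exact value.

stop time T_s = (43/20)/4 = 0.5375 s
robot covers v_R·T_r = 2.1500·0.0600 = 0.1290 m before braking
robot under decel: 2.1500²/(2·4.0000) = 0.5778 m
human over T_r+T_s: 1.0000·(0.0600+0.5375) = 0.5975 m
C+Z_d+Z_r = 0.0600+0.1000+0.0800 = 0.2400 m
S_min ≈ 0.1290+0.5778+0.5975+0.2400  ⇒  S_min = 24709/16000 m

S_min = 24709/16000 m = 1.5443 m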